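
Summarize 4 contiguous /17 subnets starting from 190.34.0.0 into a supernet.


Original prefix: /17
Number of subnets: 4 = 2^2
New prefix = 17 - 2 = 15
Supernet: 190.34.0.0/15


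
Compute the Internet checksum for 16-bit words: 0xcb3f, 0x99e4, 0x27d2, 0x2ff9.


Sum all words (with carry folding):
+ 0xcb3f = 0xcb3f
+ 0x99e4 = 0x6524
+ 0x27d2 = 0x8cf6
+ 0x2ff9 = 0xbcef
One's complement: ~0xbcef
Checksum = 0x4310


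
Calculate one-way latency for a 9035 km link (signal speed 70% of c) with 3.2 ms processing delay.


Speed = 0.7 * 3e5 km/s = 210000 km/s
Propagation delay = 9035 / 210000 = 0.043 s = 43.0238 ms
Processing delay = 3.2 ms
Total one-way latency = 46.2238 ms


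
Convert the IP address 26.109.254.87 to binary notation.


26 = 00011010
109 = 01101101
254 = 11111110
87 = 01010111
Binary: 00011010.01101101.11111110.01010111


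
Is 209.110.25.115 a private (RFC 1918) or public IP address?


RFC 1918 private ranges:
  10.0.0.0/8 (10.0.0.0 - 10.255.255.255)
  172.16.0.0/12 (172.16.0.0 - 172.31.255.255)
  192.168.0.0/16 (192.168.0.0 - 192.168.255.255)
Public (not in any RFC 1918 range)


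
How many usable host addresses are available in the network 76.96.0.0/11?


Host bits = 32 - 11 = 21
Total addresses = 2^21 = 2097152
Usable = total - 2 (network and broadcast)
Usable hosts: 2097150


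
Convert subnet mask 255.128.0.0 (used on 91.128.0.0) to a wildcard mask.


Subnet mask: 255.128.0.0
Wildcard = 255.255.255.255 - subnet mask
255 - 255 = 0
255 - 128 = 127
255 - 0 = 255
255 - 0 = 255
Wildcard: 0.127.255.255


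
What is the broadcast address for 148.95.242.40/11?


Network: 148.64.0.0/11
Host bits = 21
Set all host bits to 1:
Broadcast: 148.95.255.255


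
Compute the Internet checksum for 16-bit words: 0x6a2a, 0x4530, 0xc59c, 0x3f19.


Sum all words (with carry folding):
+ 0x6a2a = 0x6a2a
+ 0x4530 = 0xaf5a
+ 0xc59c = 0x74f7
+ 0x3f19 = 0xb410
One's complement: ~0xb410
Checksum = 0x4bef


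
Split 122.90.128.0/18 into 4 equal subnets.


New prefix = 18 + 2 = 20
Each subnet has 4096 addresses
  122.90.128.0/20
  122.90.144.0/20
  122.90.160.0/20
  122.90.176.0/20
Subnets: 122.90.128.0/20, 122.90.144.0/20, 122.90.160.0/20, 122.90.176.0/20


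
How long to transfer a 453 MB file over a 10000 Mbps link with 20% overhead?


Effective throughput = 10000 * (1 - 20/100) = 8000 Mbps
File size in Mb = 453 * 8 = 3624 Mb
Time = 3624 / 8000
Time = 0.453 seconds


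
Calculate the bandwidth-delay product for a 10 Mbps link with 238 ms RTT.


BDP = bandwidth * RTT
= 10 Mbps * 238 ms
= 10 * 1e6 * 238 / 1000 bits
= 2380000 bits
= 297500 bytes
= 290.5273 KB
BDP = 2380000 bits (297500 bytes)


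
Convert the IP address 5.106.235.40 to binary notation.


5 = 00000101
106 = 01101010
235 = 11101011
40 = 00101000
Binary: 00000101.01101010.11101011.00101000


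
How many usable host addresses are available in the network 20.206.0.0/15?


Host bits = 32 - 15 = 17
Total addresses = 2^17 = 131072
Usable = total - 2 (network and broadcast)
Usable hosts: 131070


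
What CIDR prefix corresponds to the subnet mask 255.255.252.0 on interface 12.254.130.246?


Binary: 11111111.11111111.11111100.00000000
Count leading 1s
Prefix: /22


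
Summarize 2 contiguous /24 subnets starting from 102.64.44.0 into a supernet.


Original prefix: /24
Number of subnets: 2 = 2^1
New prefix = 24 - 1 = 23
Supernet: 102.64.44.0/23


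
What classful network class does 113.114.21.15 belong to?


First octet: 113
Binary: 01110001
0xxxxxxx -> Class A (1-126)
Class A, default mask 255.0.0.0 (/8)


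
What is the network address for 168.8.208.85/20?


IP:   10101000.00001000.11010000.01010101
Mask: 11111111.11111111.11110000.00000000
AND operation:
Net:  10101000.00001000.11010000.00000000
Network: 168.8.208.0/20


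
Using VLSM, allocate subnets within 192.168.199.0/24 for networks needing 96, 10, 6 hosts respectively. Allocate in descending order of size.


96 hosts -> /25 (126 usable): 192.168.199.0/25
10 hosts -> /28 (14 usable): 192.168.199.128/28
6 hosts -> /29 (6 usable): 192.168.199.144/29
Allocation: 192.168.199.0/25 (96 hosts, 126 usable); 192.168.199.128/28 (10 hosts, 14 usable); 192.168.199.144/29 (6 hosts, 6 usable)


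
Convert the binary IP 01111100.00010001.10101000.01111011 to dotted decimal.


01111100 = 124
00010001 = 17
10101000 = 168
01111011 = 123
IP: 124.17.168.123


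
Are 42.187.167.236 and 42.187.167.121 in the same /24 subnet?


Mask: 255.255.255.0
42.187.167.236 AND mask = 42.187.167.0
42.187.167.121 AND mask = 42.187.167.0
Yes, same subnet (42.187.167.0)


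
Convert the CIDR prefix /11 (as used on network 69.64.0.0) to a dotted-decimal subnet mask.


/11 means 11 network bits, 21 host bits
Binary: 11111111111000000000000000000000
Mask: 255.224.0.0


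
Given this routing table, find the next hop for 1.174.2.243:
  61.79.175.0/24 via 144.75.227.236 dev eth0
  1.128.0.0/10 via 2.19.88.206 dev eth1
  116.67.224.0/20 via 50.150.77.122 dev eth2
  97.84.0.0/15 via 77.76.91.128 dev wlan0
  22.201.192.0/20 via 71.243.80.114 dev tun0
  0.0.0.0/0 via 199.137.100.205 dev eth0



Longest prefix match for 1.174.2.243:
  /24 61.79.175.0: no
  /10 1.128.0.0: MATCH
  /20 116.67.224.0: no
  /15 97.84.0.0: no
  /20 22.201.192.0: no
  /0 0.0.0.0: MATCH
Selected: next-hop 2.19.88.206 via eth1 (matched /10)


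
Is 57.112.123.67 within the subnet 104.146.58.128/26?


Subnet network: 104.146.58.128
Test IP AND mask: 57.112.123.64
No, 57.112.123.67 is not in 104.146.58.128/26


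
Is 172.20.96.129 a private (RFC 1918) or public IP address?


RFC 1918 private ranges:
  10.0.0.0/8 (10.0.0.0 - 10.255.255.255)
  172.16.0.0/12 (172.16.0.0 - 172.31.255.255)
  192.168.0.0/16 (192.168.0.0 - 192.168.255.255)
Private (in 172.16.0.0/12)


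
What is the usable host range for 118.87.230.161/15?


Network: 118.86.0.0
Broadcast: 118.87.255.255
First usable = network + 1
Last usable = broadcast - 1
Range: 118.86.0.1 to 118.87.255.254


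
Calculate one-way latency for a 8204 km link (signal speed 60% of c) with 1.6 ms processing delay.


Speed = 0.6 * 3e5 km/s = 180000 km/s
Propagation delay = 8204 / 180000 = 0.0456 s = 45.5778 ms
Processing delay = 1.6 ms
Total one-way latency = 47.1778 ms


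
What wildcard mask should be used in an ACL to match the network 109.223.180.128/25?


Subnet mask: 255.255.255.128
Wildcard = 255.255.255.255 - subnet mask
255 - 255 = 0
255 - 255 = 0
255 - 255 = 0
255 - 128 = 127
Wildcard: 0.0.0.127


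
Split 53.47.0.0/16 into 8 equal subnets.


New prefix = 16 + 3 = 19
Each subnet has 8192 addresses
  53.47.0.0/19
  53.47.32.0/19
  53.47.64.0/19
  53.47.96.0/19
  53.47.128.0/19
  53.47.160.0/19
  53.47.192.0/19
  53.47.224.0/19
Subnets: 53.47.0.0/19, 53.47.32.0/19, 53.47.64.0/19, 53.47.96.0/19, 53.47.128.0/19, 53.47.160.0/19, 53.47.192.0/19, 53.47.224.0/19


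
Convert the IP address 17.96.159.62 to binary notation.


17 = 00010001
96 = 01100000
159 = 10011111
62 = 00111110
Binary: 00010001.01100000.10011111.00111110


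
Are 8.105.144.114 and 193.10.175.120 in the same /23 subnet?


Mask: 255.255.254.0
8.105.144.114 AND mask = 8.105.144.0
193.10.175.120 AND mask = 193.10.174.0
No, different subnets (8.105.144.0 vs 193.10.174.0)


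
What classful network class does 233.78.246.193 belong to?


First octet: 233
Binary: 11101001
1110xxxx -> Class D (224-239)
Class D (multicast), default mask N/A


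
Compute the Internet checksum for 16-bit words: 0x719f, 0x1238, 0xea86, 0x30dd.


Sum all words (with carry folding):
+ 0x719f = 0x719f
+ 0x1238 = 0x83d7
+ 0xea86 = 0x6e5e
+ 0x30dd = 0x9f3b
One's complement: ~0x9f3b
Checksum = 0x60c4


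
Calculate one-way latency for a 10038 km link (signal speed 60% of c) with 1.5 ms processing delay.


Speed = 0.6 * 3e5 km/s = 180000 km/s
Propagation delay = 10038 / 180000 = 0.0558 s = 55.7667 ms
Processing delay = 1.5 ms
Total one-way latency = 57.2667 ms


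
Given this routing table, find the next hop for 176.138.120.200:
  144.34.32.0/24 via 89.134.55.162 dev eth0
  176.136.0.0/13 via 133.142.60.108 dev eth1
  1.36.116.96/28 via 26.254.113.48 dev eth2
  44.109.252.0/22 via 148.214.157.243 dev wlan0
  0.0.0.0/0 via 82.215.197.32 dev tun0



Longest prefix match for 176.138.120.200:
  /24 144.34.32.0: no
  /13 176.136.0.0: MATCH
  /28 1.36.116.96: no
  /22 44.109.252.0: no
  /0 0.0.0.0: MATCH
Selected: next-hop 133.142.60.108 via eth1 (matched /13)


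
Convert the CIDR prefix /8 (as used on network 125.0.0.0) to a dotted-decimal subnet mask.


/8 means 8 network bits, 24 host bits
Binary: 11111111000000000000000000000000
Mask: 255.0.0.0


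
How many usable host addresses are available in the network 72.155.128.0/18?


Host bits = 32 - 18 = 14
Total addresses = 2^14 = 16384
Usable = total - 2 (network and broadcast)
Usable hosts: 16382


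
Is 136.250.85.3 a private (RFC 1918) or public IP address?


RFC 1918 private ranges:
  10.0.0.0/8 (10.0.0.0 - 10.255.255.255)
  172.16.0.0/12 (172.16.0.0 - 172.31.255.255)
  192.168.0.0/16 (192.168.0.0 - 192.168.255.255)
Public (not in any RFC 1918 range)


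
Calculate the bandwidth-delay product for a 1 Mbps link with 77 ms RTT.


BDP = bandwidth * RTT
= 1 Mbps * 77 ms
= 1 * 1e6 * 77 / 1000 bits
= 77000 bits
= 9625 bytes
= 9.3994 KB
BDP = 77000 bits (9625 bytes)


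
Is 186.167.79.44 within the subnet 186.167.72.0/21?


Subnet network: 186.167.72.0
Test IP AND mask: 186.167.72.0
Yes, 186.167.79.44 is in 186.167.72.0/21


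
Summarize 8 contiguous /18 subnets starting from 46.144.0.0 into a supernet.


Original prefix: /18
Number of subnets: 8 = 2^3
New prefix = 18 - 3 = 15
Supernet: 46.144.0.0/15


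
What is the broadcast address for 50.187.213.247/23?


Network: 50.187.212.0/23
Host bits = 9
Set all host bits to 1:
Broadcast: 50.187.213.255


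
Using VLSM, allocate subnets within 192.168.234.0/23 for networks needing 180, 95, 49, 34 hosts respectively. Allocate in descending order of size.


180 hosts -> /24 (254 usable): 192.168.234.0/24
95 hosts -> /25 (126 usable): 192.168.235.0/25
49 hosts -> /26 (62 usable): 192.168.235.128/26
34 hosts -> /26 (62 usable): 192.168.235.192/26
Allocation: 192.168.234.0/24 (180 hosts, 254 usable); 192.168.235.0/25 (95 hosts, 126 usable); 192.168.235.128/26 (49 hosts, 62 usable); 192.168.235.192/26 (34 hosts, 62 usable)


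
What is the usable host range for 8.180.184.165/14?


Network: 8.180.0.0
Broadcast: 8.183.255.255
First usable = network + 1
Last usable = broadcast - 1
Range: 8.180.0.1 to 8.183.255.254


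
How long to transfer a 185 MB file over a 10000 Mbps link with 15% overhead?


Effective throughput = 10000 * (1 - 15/100) = 8500 Mbps
File size in Mb = 185 * 8 = 1480 Mb
Time = 1480 / 8500
Time = 0.1741 seconds


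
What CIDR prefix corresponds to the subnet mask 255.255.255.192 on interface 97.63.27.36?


Binary: 11111111.11111111.11111111.11000000
Count leading 1s
Prefix: /26


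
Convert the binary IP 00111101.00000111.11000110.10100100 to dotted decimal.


00111101 = 61
00000111 = 7
11000110 = 198
10100100 = 164
IP: 61.7.198.164


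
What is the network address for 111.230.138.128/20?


IP:   01101111.11100110.10001010.10000000
Mask: 11111111.11111111.11110000.00000000
AND operation:
Net:  01101111.11100110.10000000.00000000
Network: 111.230.128.0/20


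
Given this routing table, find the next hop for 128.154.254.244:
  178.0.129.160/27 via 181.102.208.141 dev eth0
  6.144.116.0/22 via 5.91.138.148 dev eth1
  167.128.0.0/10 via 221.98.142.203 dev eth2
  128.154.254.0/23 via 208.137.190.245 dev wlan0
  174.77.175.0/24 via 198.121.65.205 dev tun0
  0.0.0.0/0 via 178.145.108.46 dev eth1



Longest prefix match for 128.154.254.244:
  /27 178.0.129.160: no
  /22 6.144.116.0: no
  /10 167.128.0.0: no
  /23 128.154.254.0: MATCH
  /24 174.77.175.0: no
  /0 0.0.0.0: MATCH
Selected: next-hop 208.137.190.245 via wlan0 (matched /23)


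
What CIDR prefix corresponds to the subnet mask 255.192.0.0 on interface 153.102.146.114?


Binary: 11111111.11000000.00000000.00000000
Count leading 1s
Prefix: /10


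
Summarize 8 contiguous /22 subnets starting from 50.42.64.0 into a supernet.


Original prefix: /22
Number of subnets: 8 = 2^3
New prefix = 22 - 3 = 19
Supernet: 50.42.64.0/19


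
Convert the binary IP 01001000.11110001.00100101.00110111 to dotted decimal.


01001000 = 72
11110001 = 241
00100101 = 37
00110111 = 55
IP: 72.241.37.55


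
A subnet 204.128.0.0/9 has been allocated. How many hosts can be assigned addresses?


Host bits = 32 - 9 = 23
Total addresses = 2^23 = 8388608
Usable = total - 2 (network and broadcast)
Usable hosts: 8388606


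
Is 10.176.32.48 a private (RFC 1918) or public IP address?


RFC 1918 private ranges:
  10.0.0.0/8 (10.0.0.0 - 10.255.255.255)
  172.16.0.0/12 (172.16.0.0 - 172.31.255.255)
  192.168.0.0/16 (192.168.0.0 - 192.168.255.255)
Private (in 10.0.0.0/8)


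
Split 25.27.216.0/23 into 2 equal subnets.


New prefix = 23 + 1 = 24
Each subnet has 256 addresses
  25.27.216.0/24
  25.27.217.0/24
Subnets: 25.27.216.0/24, 25.27.217.0/24


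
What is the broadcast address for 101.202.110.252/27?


Network: 101.202.110.224/27
Host bits = 5
Set all host bits to 1:
Broadcast: 101.202.110.255


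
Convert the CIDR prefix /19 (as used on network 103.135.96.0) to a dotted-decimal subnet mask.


/19 means 19 network bits, 13 host bits
Binary: 11111111111111111110000000000000
Mask: 255.255.224.0


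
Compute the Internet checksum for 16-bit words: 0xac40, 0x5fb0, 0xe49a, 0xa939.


Sum all words (with carry folding):
+ 0xac40 = 0xac40
+ 0x5fb0 = 0x0bf1
+ 0xe49a = 0xf08b
+ 0xa939 = 0x99c5
One's complement: ~0x99c5
Checksum = 0x663a


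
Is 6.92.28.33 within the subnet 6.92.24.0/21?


Subnet network: 6.92.24.0
Test IP AND mask: 6.92.24.0
Yes, 6.92.28.33 is in 6.92.24.0/21


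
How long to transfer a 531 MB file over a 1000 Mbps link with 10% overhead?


Effective throughput = 1000 * (1 - 10/100) = 900 Mbps
File size in Mb = 531 * 8 = 4248 Mb
Time = 4248 / 900
Time = 4.72 seconds


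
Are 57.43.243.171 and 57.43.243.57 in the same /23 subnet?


Mask: 255.255.254.0
57.43.243.171 AND mask = 57.43.242.0
57.43.243.57 AND mask = 57.43.242.0
Yes, same subnet (57.43.242.0)


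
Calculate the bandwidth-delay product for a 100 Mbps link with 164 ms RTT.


BDP = bandwidth * RTT
= 100 Mbps * 164 ms
= 100 * 1e6 * 164 / 1000 bits
= 16400000 bits
= 2050000 bytes
= 2001.9531 KB
BDP = 16400000 bits (2050000 bytes)


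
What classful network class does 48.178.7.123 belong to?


First octet: 48
Binary: 00110000
0xxxxxxx -> Class A (1-126)
Class A, default mask 255.0.0.0 (/8)


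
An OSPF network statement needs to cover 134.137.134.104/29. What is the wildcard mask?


Subnet mask: 255.255.255.248
Wildcard = 255.255.255.255 - subnet mask
255 - 255 = 0
255 - 255 = 0
255 - 255 = 0
255 - 248 = 7
Wildcard: 0.0.0.7


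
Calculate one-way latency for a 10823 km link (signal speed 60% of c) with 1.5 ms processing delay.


Speed = 0.6 * 3e5 km/s = 180000 km/s
Propagation delay = 10823 / 180000 = 0.0601 s = 60.1278 ms
Processing delay = 1.5 ms
Total one-way latency = 61.6278 ms


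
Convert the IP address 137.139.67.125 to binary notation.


137 = 10001001
139 = 10001011
67 = 01000011
125 = 01111101
Binary: 10001001.10001011.01000011.01111101


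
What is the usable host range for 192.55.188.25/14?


Network: 192.52.0.0
Broadcast: 192.55.255.255
First usable = network + 1
Last usable = broadcast - 1
Range: 192.52.0.1 to 192.55.255.254


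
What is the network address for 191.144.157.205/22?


IP:   10111111.10010000.10011101.11001101
Mask: 11111111.11111111.11111100.00000000
AND operation:
Net:  10111111.10010000.10011100.00000000
Network: 191.144.156.0/22


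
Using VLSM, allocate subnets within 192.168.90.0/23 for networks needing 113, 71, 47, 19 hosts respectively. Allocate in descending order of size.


113 hosts -> /25 (126 usable): 192.168.90.0/25
71 hosts -> /25 (126 usable): 192.168.90.128/25
47 hosts -> /26 (62 usable): 192.168.91.0/26
19 hosts -> /27 (30 usable): 192.168.91.64/27
Allocation: 192.168.90.0/25 (113 hosts, 126 usable); 192.168.90.128/25 (71 hosts, 126 usable); 192.168.91.0/26 (47 hosts, 62 usable); 192.168.91.64/27 (19 hosts, 30 usable)


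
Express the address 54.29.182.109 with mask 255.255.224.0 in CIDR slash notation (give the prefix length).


Binary: 11111111.11111111.11100000.00000000
Count leading 1s
Prefix: /19


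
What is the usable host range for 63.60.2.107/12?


Network: 63.48.0.0
Broadcast: 63.63.255.255
First usable = network + 1
Last usable = broadcast - 1
Range: 63.48.0.1 to 63.63.255.254


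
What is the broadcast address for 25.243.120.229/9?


Network: 25.128.0.0/9
Host bits = 23
Set all host bits to 1:
Broadcast: 25.255.255.255


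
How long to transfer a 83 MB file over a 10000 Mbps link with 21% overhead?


Effective throughput = 10000 * (1 - 21/100) = 7900 Mbps
File size in Mb = 83 * 8 = 664 Mb
Time = 664 / 7900
Time = 0.0841 seconds


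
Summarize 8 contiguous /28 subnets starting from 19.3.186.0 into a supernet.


Original prefix: /28
Number of subnets: 8 = 2^3
New prefix = 28 - 3 = 25
Supernet: 19.3.186.0/25


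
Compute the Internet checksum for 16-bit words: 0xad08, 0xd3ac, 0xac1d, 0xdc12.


Sum all words (with carry folding):
+ 0xad08 = 0xad08
+ 0xd3ac = 0x80b5
+ 0xac1d = 0x2cd3
+ 0xdc12 = 0x08e6
One's complement: ~0x08e6
Checksum = 0xf719


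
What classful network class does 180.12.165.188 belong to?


First octet: 180
Binary: 10110100
10xxxxxx -> Class B (128-191)
Class B, default mask 255.255.0.0 (/16)


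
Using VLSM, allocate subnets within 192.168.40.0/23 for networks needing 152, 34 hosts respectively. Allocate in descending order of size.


152 hosts -> /24 (254 usable): 192.168.40.0/24
34 hosts -> /26 (62 usable): 192.168.41.0/26
Allocation: 192.168.40.0/24 (152 hosts, 254 usable); 192.168.41.0/26 (34 hosts, 62 usable)


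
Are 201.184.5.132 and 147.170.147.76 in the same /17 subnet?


Mask: 255.255.128.0
201.184.5.132 AND mask = 201.184.0.0
147.170.147.76 AND mask = 147.170.128.0
No, different subnets (201.184.0.0 vs 147.170.128.0)


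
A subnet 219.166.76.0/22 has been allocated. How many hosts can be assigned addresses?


Host bits = 32 - 22 = 10
Total addresses = 2^10 = 1024
Usable = total - 2 (network and broadcast)
Usable hosts: 1022


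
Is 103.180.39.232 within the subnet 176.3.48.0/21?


Subnet network: 176.3.48.0
Test IP AND mask: 103.180.32.0
No, 103.180.39.232 is not in 176.3.48.0/21


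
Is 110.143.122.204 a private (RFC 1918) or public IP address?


RFC 1918 private ranges:
  10.0.0.0/8 (10.0.0.0 - 10.255.255.255)
  172.16.0.0/12 (172.16.0.0 - 172.31.255.255)
  192.168.0.0/16 (192.168.0.0 - 192.168.255.255)
Public (not in any RFC 1918 range)


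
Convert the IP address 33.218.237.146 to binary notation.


33 = 00100001
218 = 11011010
237 = 11101101
146 = 10010010
Binary: 00100001.11011010.11101101.10010010


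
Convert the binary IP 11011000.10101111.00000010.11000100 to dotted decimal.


11011000 = 216
10101111 = 175
00000010 = 2
11000100 = 196
IP: 216.175.2.196


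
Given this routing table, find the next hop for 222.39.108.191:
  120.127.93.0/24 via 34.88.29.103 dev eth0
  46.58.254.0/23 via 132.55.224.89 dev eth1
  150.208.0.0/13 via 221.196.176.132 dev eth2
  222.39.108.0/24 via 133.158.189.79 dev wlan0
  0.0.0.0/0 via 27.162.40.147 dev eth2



Longest prefix match for 222.39.108.191:
  /24 120.127.93.0: no
  /23 46.58.254.0: no
  /13 150.208.0.0: no
  /24 222.39.108.0: MATCH
  /0 0.0.0.0: MATCH
Selected: next-hop 133.158.189.79 via wlan0 (matched /24)


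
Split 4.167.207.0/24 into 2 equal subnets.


New prefix = 24 + 1 = 25
Each subnet has 128 addresses
  4.167.207.0/25
  4.167.207.128/25
Subnets: 4.167.207.0/25, 4.167.207.128/25


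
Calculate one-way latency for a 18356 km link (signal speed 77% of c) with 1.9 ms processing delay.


Speed = 0.77 * 3e5 km/s = 231000 km/s
Propagation delay = 18356 / 231000 = 0.0795 s = 79.4632 ms
Processing delay = 1.9 ms
Total one-way latency = 81.3632 ms


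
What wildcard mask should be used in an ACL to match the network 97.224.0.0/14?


Subnet mask: 255.252.0.0
Wildcard = 255.255.255.255 - subnet mask
255 - 255 = 0
255 - 252 = 3
255 - 0 = 255
255 - 0 = 255
Wildcard: 0.3.255.255


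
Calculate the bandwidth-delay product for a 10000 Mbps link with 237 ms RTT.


BDP = bandwidth * RTT
= 10000 Mbps * 237 ms
= 10000 * 1e6 * 237 / 1000 bits
= 2370000000 bits
= 296250000 bytes
= 289306.6406 KB
BDP = 2370000000 bits (296250000 bytes)


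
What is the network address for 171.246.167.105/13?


IP:   10101011.11110110.10100111.01101001
Mask: 11111111.11111000.00000000.00000000
AND operation:
Net:  10101011.11110000.00000000.00000000
Network: 171.240.0.0/13


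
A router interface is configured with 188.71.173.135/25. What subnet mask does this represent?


/25 means 25 network bits, 7 host bits
Binary: 11111111111111111111111110000000
Mask: 255.255.255.128


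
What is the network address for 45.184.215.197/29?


IP:   00101101.10111000.11010111.11000101
Mask: 11111111.11111111.11111111.11111000
AND operation:
Net:  00101101.10111000.11010111.11000000
Network: 45.184.215.192/29


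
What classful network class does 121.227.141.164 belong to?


First octet: 121
Binary: 01111001
0xxxxxxx -> Class A (1-126)
Class A, default mask 255.0.0.0 (/8)


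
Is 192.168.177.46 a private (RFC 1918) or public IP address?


RFC 1918 private ranges:
  10.0.0.0/8 (10.0.0.0 - 10.255.255.255)
  172.16.0.0/12 (172.16.0.0 - 172.31.255.255)
  192.168.0.0/16 (192.168.0.0 - 192.168.255.255)
Private (in 192.168.0.0/16)


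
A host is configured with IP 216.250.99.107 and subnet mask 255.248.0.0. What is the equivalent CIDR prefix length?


Binary: 11111111.11111000.00000000.00000000
Count leading 1s
Prefix: /13


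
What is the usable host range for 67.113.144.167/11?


Network: 67.96.0.0
Broadcast: 67.127.255.255
First usable = network + 1
Last usable = broadcast - 1
Range: 67.96.0.1 to 67.127.255.254


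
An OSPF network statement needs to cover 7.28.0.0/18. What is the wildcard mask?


Subnet mask: 255.255.192.0
Wildcard = 255.255.255.255 - subnet mask
255 - 255 = 0
255 - 255 = 0
255 - 192 = 63
255 - 0 = 255
Wildcard: 0.0.63.255


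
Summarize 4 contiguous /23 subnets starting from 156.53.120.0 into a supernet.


Original prefix: /23
Number of subnets: 4 = 2^2
New prefix = 23 - 2 = 21
Supernet: 156.53.120.0/21


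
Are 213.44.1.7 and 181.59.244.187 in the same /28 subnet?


Mask: 255.255.255.240
213.44.1.7 AND mask = 213.44.1.0
181.59.244.187 AND mask = 181.59.244.176
No, different subnets (213.44.1.0 vs 181.59.244.176)


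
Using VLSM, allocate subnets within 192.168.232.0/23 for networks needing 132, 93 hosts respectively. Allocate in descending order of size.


132 hosts -> /24 (254 usable): 192.168.232.0/24
93 hosts -> /25 (126 usable): 192.168.233.0/25
Allocation: 192.168.232.0/24 (132 hosts, 254 usable); 192.168.233.0/25 (93 hosts, 126 usable)


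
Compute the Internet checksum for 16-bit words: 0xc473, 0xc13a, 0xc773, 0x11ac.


Sum all words (with carry folding):
+ 0xc473 = 0xc473
+ 0xc13a = 0x85ae
+ 0xc773 = 0x4d22
+ 0x11ac = 0x5ece
One's complement: ~0x5ece
Checksum = 0xa131


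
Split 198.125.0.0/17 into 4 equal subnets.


New prefix = 17 + 2 = 19
Each subnet has 8192 addresses
  198.125.0.0/19
  198.125.32.0/19
  198.125.64.0/19
  198.125.96.0/19
Subnets: 198.125.0.0/19, 198.125.32.0/19, 198.125.64.0/19, 198.125.96.0/19


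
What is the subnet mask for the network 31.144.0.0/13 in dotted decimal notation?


/13 means 13 network bits, 19 host bits
Binary: 11111111111110000000000000000000
Mask: 255.248.0.0


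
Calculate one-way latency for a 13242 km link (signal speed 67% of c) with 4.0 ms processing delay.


Speed = 0.67 * 3e5 km/s = 201000 km/s
Propagation delay = 13242 / 201000 = 0.0659 s = 65.8806 ms
Processing delay = 4.0 ms
Total one-way latency = 69.8806 ms


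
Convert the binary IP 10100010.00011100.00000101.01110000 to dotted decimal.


10100010 = 162
00011100 = 28
00000101 = 5
01110000 = 112
IP: 162.28.5.112


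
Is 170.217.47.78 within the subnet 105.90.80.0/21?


Subnet network: 105.90.80.0
Test IP AND mask: 170.217.40.0
No, 170.217.47.78 is not in 105.90.80.0/21


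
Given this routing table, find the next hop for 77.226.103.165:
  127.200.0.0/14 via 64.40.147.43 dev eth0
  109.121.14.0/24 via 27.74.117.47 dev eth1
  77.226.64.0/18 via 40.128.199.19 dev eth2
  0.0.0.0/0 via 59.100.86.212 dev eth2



Longest prefix match for 77.226.103.165:
  /14 127.200.0.0: no
  /24 109.121.14.0: no
  /18 77.226.64.0: MATCH
  /0 0.0.0.0: MATCH
Selected: next-hop 40.128.199.19 via eth2 (matched /18)


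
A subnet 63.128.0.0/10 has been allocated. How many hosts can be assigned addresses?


Host bits = 32 - 10 = 22
Total addresses = 2^22 = 4194304
Usable = total - 2 (network and broadcast)
Usable hosts: 4194302


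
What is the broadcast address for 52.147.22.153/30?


Network: 52.147.22.152/30
Host bits = 2
Set all host bits to 1:
Broadcast: 52.147.22.155


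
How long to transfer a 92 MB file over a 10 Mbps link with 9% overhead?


Effective throughput = 10 * (1 - 9/100) = 9.1 Mbps
File size in Mb = 92 * 8 = 736 Mb
Time = 736 / 9.1
Time = 80.8791 seconds


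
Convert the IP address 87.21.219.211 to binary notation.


87 = 01010111
21 = 00010101
219 = 11011011
211 = 11010011
Binary: 01010111.00010101.11011011.11010011


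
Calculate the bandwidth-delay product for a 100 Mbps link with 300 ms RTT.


BDP = bandwidth * RTT
= 100 Mbps * 300 ms
= 100 * 1e6 * 300 / 1000 bits
= 30000000 bits
= 3750000 bytes
= 3662.1094 KB
BDP = 30000000 bits (3750000 bytes)


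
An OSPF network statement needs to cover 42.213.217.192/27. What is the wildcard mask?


Subnet mask: 255.255.255.224
Wildcard = 255.255.255.255 - subnet mask
255 - 255 = 0
255 - 255 = 0
255 - 255 = 0
255 - 224 = 31
Wildcard: 0.0.0.31


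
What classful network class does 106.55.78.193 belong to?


First octet: 106
Binary: 01101010
0xxxxxxx -> Class A (1-126)
Class A, default mask 255.0.0.0 (/8)


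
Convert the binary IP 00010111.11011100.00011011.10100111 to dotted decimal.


00010111 = 23
11011100 = 220
00011011 = 27
10100111 = 167
IP: 23.220.27.167


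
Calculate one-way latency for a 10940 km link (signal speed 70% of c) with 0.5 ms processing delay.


Speed = 0.7 * 3e5 km/s = 210000 km/s
Propagation delay = 10940 / 210000 = 0.0521 s = 52.0952 ms
Processing delay = 0.5 ms
Total one-way latency = 52.5952 ms


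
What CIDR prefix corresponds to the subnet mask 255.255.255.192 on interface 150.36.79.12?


Binary: 11111111.11111111.11111111.11000000
Count leading 1s
Prefix: /26


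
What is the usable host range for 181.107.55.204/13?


Network: 181.104.0.0
Broadcast: 181.111.255.255
First usable = network + 1
Last usable = broadcast - 1
Range: 181.104.0.1 to 181.111.255.254


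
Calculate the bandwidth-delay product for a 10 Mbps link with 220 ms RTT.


BDP = bandwidth * RTT
= 10 Mbps * 220 ms
= 10 * 1e6 * 220 / 1000 bits
= 2200000 bits
= 275000 bytes
= 268.5547 KB
BDP = 2200000 bits (275000 bytes)


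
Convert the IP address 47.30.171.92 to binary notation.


47 = 00101111
30 = 00011110
171 = 10101011
92 = 01011100
Binary: 00101111.00011110.10101011.01011100


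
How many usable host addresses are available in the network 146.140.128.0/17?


Host bits = 32 - 17 = 15
Total addresses = 2^15 = 32768
Usable = total - 2 (network and broadcast)
Usable hosts: 32766


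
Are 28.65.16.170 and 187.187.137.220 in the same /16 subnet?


Mask: 255.255.0.0
28.65.16.170 AND mask = 28.65.0.0
187.187.137.220 AND mask = 187.187.0.0
No, different subnets (28.65.0.0 vs 187.187.0.0)


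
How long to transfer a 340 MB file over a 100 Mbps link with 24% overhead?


Effective throughput = 100 * (1 - 24/100) = 76 Mbps
File size in Mb = 340 * 8 = 2720 Mb
Time = 2720 / 76
Time = 35.7895 seconds


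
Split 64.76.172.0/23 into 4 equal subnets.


New prefix = 23 + 2 = 25
Each subnet has 128 addresses
  64.76.172.0/25
  64.76.172.128/25
  64.76.173.0/25
  64.76.173.128/25
Subnets: 64.76.172.0/25, 64.76.172.128/25, 64.76.173.0/25, 64.76.173.128/25


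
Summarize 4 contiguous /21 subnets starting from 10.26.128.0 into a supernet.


Original prefix: /21
Number of subnets: 4 = 2^2
New prefix = 21 - 2 = 19
Supernet: 10.26.128.0/19


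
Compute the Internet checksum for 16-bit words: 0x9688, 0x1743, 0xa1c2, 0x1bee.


Sum all words (with carry folding):
+ 0x9688 = 0x9688
+ 0x1743 = 0xadcb
+ 0xa1c2 = 0x4f8e
+ 0x1bee = 0x6b7c
One's complement: ~0x6b7c
Checksum = 0x9483


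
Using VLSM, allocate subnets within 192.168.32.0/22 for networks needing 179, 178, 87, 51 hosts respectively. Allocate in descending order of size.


179 hosts -> /24 (254 usable): 192.168.32.0/24
178 hosts -> /24 (254 usable): 192.168.33.0/24
87 hosts -> /25 (126 usable): 192.168.34.0/25
51 hosts -> /26 (62 usable): 192.168.34.128/26
Allocation: 192.168.32.0/24 (179 hosts, 254 usable); 192.168.33.0/24 (178 hosts, 254 usable); 192.168.34.0/25 (87 hosts, 126 usable); 192.168.34.128/26 (51 hosts, 62 usable)


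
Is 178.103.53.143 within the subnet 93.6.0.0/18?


Subnet network: 93.6.0.0
Test IP AND mask: 178.103.0.0
No, 178.103.53.143 is not in 93.6.0.0/18


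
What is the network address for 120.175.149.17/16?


IP:   01111000.10101111.10010101.00010001
Mask: 11111111.11111111.00000000.00000000
AND operation:
Net:  01111000.10101111.00000000.00000000
Network: 120.175.0.0/16


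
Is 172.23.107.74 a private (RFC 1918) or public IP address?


RFC 1918 private ranges:
  10.0.0.0/8 (10.0.0.0 - 10.255.255.255)
  172.16.0.0/12 (172.16.0.0 - 172.31.255.255)
  192.168.0.0/16 (192.168.0.0 - 192.168.255.255)
Private (in 172.16.0.0/12)


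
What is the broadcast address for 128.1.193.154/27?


Network: 128.1.193.128/27
Host bits = 5
Set all host bits to 1:
Broadcast: 128.1.193.159


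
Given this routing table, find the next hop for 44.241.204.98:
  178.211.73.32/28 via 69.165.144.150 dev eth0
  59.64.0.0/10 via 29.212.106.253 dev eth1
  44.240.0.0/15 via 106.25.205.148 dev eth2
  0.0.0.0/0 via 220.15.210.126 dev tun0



Longest prefix match for 44.241.204.98:
  /28 178.211.73.32: no
  /10 59.64.0.0: no
  /15 44.240.0.0: MATCH
  /0 0.0.0.0: MATCH
Selected: next-hop 106.25.205.148 via eth2 (matched /15)


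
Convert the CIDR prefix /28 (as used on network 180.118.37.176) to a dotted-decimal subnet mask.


/28 means 28 network bits, 4 host bits
Binary: 11111111111111111111111111110000
Mask: 255.255.255.240


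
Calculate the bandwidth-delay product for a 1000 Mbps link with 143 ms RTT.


BDP = bandwidth * RTT
= 1000 Mbps * 143 ms
= 1000 * 1e6 * 143 / 1000 bits
= 143000000 bits
= 17875000 bytes
= 17456.0547 KB
BDP = 143000000 bits (17875000 bytes)


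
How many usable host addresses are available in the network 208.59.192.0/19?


Host bits = 32 - 19 = 13
Total addresses = 2^13 = 8192
Usable = total - 2 (network and broadcast)
Usable hosts: 8190


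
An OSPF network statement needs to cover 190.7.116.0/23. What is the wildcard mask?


Subnet mask: 255.255.254.0
Wildcard = 255.255.255.255 - subnet mask
255 - 255 = 0
255 - 255 = 0
255 - 254 = 1
255 - 0 = 255
Wildcard: 0.0.1.255


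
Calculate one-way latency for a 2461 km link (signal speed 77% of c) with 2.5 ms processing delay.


Speed = 0.77 * 3e5 km/s = 231000 km/s
Propagation delay = 2461 / 231000 = 0.0107 s = 10.6537 ms
Processing delay = 2.5 ms
Total one-way latency = 13.1537 ms


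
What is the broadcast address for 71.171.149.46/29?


Network: 71.171.149.40/29
Host bits = 3
Set all host bits to 1:
Broadcast: 71.171.149.47


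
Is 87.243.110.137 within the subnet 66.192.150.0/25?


Subnet network: 66.192.150.0
Test IP AND mask: 87.243.110.128
No, 87.243.110.137 is not in 66.192.150.0/25


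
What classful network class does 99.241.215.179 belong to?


First octet: 99
Binary: 01100011
0xxxxxxx -> Class A (1-126)
Class A, default mask 255.0.0.0 (/8)


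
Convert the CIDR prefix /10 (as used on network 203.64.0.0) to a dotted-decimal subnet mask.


/10 means 10 network bits, 22 host bits
Binary: 11111111110000000000000000000000
Mask: 255.192.0.0


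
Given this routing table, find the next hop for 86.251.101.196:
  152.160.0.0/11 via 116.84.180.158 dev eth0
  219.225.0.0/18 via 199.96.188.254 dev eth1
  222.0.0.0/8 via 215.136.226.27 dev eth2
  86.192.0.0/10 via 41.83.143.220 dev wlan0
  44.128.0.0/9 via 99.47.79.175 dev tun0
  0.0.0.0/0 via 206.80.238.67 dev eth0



Longest prefix match for 86.251.101.196:
  /11 152.160.0.0: no
  /18 219.225.0.0: no
  /8 222.0.0.0: no
  /10 86.192.0.0: MATCH
  /9 44.128.0.0: no
  /0 0.0.0.0: MATCH
Selected: next-hop 41.83.143.220 via wlan0 (matched /10)


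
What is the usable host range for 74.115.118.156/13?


Network: 74.112.0.0
Broadcast: 74.119.255.255
First usable = network + 1
Last usable = broadcast - 1
Range: 74.112.0.1 to 74.119.255.254


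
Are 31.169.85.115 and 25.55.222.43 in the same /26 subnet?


Mask: 255.255.255.192
31.169.85.115 AND mask = 31.169.85.64
25.55.222.43 AND mask = 25.55.222.0
No, different subnets (31.169.85.64 vs 25.55.222.0)


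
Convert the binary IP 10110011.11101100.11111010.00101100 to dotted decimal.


10110011 = 179
11101100 = 236
11111010 = 250
00101100 = 44
IP: 179.236.250.44


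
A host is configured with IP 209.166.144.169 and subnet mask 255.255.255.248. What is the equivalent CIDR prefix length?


Binary: 11111111.11111111.11111111.11111000
Count leading 1s
Prefix: /29


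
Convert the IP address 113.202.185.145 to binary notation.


113 = 01110001
202 = 11001010
185 = 10111001
145 = 10010001
Binary: 01110001.11001010.10111001.10010001


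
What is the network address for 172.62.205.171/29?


IP:   10101100.00111110.11001101.10101011
Mask: 11111111.11111111.11111111.11111000
AND operation:
Net:  10101100.00111110.11001101.10101000
Network: 172.62.205.168/29


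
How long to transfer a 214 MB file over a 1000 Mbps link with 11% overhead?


Effective throughput = 1000 * (1 - 11/100) = 890 Mbps
File size in Mb = 214 * 8 = 1712 Mb
Time = 1712 / 890
Time = 1.9236 seconds


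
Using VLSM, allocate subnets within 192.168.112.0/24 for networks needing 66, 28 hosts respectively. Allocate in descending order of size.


66 hosts -> /25 (126 usable): 192.168.112.0/25
28 hosts -> /27 (30 usable): 192.168.112.128/27
Allocation: 192.168.112.0/25 (66 hosts, 126 usable); 192.168.112.128/27 (28 hosts, 30 usable)


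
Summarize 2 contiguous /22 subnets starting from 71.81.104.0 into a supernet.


Original prefix: /22
Number of subnets: 2 = 2^1
New prefix = 22 - 1 = 21
Supernet: 71.81.104.0/21


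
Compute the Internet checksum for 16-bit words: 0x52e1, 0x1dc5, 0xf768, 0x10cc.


Sum all words (with carry folding):
+ 0x52e1 = 0x52e1
+ 0x1dc5 = 0x70a6
+ 0xf768 = 0x680f
+ 0x10cc = 0x78db
One's complement: ~0x78db
Checksum = 0x8724


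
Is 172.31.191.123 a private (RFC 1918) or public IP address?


RFC 1918 private ranges:
  10.0.0.0/8 (10.0.0.0 - 10.255.255.255)
  172.16.0.0/12 (172.16.0.0 - 172.31.255.255)
  192.168.0.0/16 (192.168.0.0 - 192.168.255.255)
Private (in 172.16.0.0/12)


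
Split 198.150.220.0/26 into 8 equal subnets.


New prefix = 26 + 3 = 29
Each subnet has 8 addresses
  198.150.220.0/29
  198.150.220.8/29
  198.150.220.16/29
  198.150.220.24/29
  198.150.220.32/29
  198.150.220.40/29
  198.150.220.48/29
  198.150.220.56/29
Subnets: 198.150.220.0/29, 198.150.220.8/29, 198.150.220.16/29, 198.150.220.24/29, 198.150.220.32/29, 198.150.220.40/29, 198.150.220.48/29, 198.150.220.56/29


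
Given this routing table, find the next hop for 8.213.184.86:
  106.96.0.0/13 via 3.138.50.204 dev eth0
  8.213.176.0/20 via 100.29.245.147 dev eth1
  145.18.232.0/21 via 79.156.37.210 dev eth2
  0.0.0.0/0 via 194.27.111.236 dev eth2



Longest prefix match for 8.213.184.86:
  /13 106.96.0.0: no
  /20 8.213.176.0: MATCH
  /21 145.18.232.0: no
  /0 0.0.0.0: MATCH
Selected: next-hop 100.29.245.147 via eth1 (matched /20)


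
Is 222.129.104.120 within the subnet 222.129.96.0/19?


Subnet network: 222.129.96.0
Test IP AND mask: 222.129.96.0
Yes, 222.129.104.120 is in 222.129.96.0/19


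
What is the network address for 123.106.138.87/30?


IP:   01111011.01101010.10001010.01010111
Mask: 11111111.11111111.11111111.11111100
AND operation:
Net:  01111011.01101010.10001010.01010100
Network: 123.106.138.84/30


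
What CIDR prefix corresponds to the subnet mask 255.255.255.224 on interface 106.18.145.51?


Binary: 11111111.11111111.11111111.11100000
Count leading 1s
Prefix: /27


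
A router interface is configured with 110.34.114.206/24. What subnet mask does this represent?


/24 means 24 network bits, 8 host bits
Binary: 11111111111111111111111100000000
Mask: 255.255.255.0


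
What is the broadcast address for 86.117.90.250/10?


Network: 86.64.0.0/10
Host bits = 22
Set all host bits to 1:
Broadcast: 86.127.255.255


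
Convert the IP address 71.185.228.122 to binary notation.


71 = 01000111
185 = 10111001
228 = 11100100
122 = 01111010
Binary: 01000111.10111001.11100100.01111010


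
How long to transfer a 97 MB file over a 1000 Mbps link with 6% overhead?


Effective throughput = 1000 * (1 - 6/100) = 940 Mbps
File size in Mb = 97 * 8 = 776 Mb
Time = 776 / 940
Time = 0.8255 seconds


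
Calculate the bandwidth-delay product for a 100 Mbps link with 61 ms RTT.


BDP = bandwidth * RTT
= 100 Mbps * 61 ms
= 100 * 1e6 * 61 / 1000 bits
= 6100000 bits
= 762500 bytes
= 744.6289 KB
BDP = 6100000 bits (762500 bytes)


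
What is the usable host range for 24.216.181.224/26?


Network: 24.216.181.192
Broadcast: 24.216.181.255
First usable = network + 1
Last usable = broadcast - 1
Range: 24.216.181.193 to 24.216.181.254


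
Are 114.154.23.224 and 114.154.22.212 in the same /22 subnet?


Mask: 255.255.252.0
114.154.23.224 AND mask = 114.154.20.0
114.154.22.212 AND mask = 114.154.20.0
Yes, same subnet (114.154.20.0)


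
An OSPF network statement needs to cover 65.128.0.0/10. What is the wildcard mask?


Subnet mask: 255.192.0.0
Wildcard = 255.255.255.255 - subnet mask
255 - 255 = 0
255 - 192 = 63
255 - 0 = 255
255 - 0 = 255
Wildcard: 0.63.255.255


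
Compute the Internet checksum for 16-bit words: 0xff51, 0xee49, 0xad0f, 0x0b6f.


Sum all words (with carry folding):
+ 0xff51 = 0xff51
+ 0xee49 = 0xed9b
+ 0xad0f = 0x9aab
+ 0x0b6f = 0xa61a
One's complement: ~0xa61a
Checksum = 0x59e5


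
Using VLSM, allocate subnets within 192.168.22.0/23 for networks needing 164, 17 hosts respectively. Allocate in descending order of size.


164 hosts -> /24 (254 usable): 192.168.22.0/24
17 hosts -> /27 (30 usable): 192.168.23.0/27
Allocation: 192.168.22.0/24 (164 hosts, 254 usable); 192.168.23.0/27 (17 hosts, 30 usable)


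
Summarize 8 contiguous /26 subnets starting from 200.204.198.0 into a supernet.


Original prefix: /26
Number of subnets: 8 = 2^3
New prefix = 26 - 3 = 23
Supernet: 200.204.198.0/23


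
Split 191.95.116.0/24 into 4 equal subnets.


New prefix = 24 + 2 = 26
Each subnet has 64 addresses
  191.95.116.0/26
  191.95.116.64/26
  191.95.116.128/26
  191.95.116.192/26
Subnets: 191.95.116.0/26, 191.95.116.64/26, 191.95.116.128/26, 191.95.116.192/26
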